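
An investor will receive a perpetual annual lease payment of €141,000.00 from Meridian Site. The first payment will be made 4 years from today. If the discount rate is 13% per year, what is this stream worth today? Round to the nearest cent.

Value at end of year 3: C / r = €141,000.00 / 0.13 = €1,084,615.3846
Discount to today: PV = €1,084,615.3846 / (1 + 0.13)^3 = €1,084,615.3846 / 1.442897 = €751,692.87

€751692.87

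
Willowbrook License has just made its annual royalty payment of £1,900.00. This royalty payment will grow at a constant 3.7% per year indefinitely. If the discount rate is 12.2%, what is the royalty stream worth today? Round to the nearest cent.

D₁ = D₀ × (1 + g) = £1,900.00 × 1.037 = £1,970.3000
Growing perpetuity: P = D₁ / (r − g) = £1,970.3000 / (0.122 − 0.037) = £23,180.00

£23180.00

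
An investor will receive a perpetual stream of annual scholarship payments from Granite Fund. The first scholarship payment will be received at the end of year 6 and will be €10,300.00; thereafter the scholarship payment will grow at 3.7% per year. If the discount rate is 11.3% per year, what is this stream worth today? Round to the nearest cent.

Value at end of year 5: C₁ / (r − g) = €10,300.00 / (0.113 − 0.037) = €135,526.3158
Discount to today: PV = €135,526.3158 / (1 + 0.113)^5 = €135,526.3158 / 1.707953 = €79,350.16

€79350.16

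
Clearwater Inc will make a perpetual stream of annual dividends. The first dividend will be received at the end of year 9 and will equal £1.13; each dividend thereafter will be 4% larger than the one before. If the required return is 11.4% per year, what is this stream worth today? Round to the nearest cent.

Value at end of year 8: C₁ / (r − g) = £1.13 / (0.114 − 0.04) = £15.2703
Discount to today: PV = £15.2703 / (1 + 0.114)^8 = £15.2703 / 2.371819 = £6.44

£6.44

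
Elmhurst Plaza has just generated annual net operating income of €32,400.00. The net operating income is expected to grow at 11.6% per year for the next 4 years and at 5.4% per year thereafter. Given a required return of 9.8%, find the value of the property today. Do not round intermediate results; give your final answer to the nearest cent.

€963285.34

D_1 = 36158.40000
D_2 = 40352.77440
D_3 = 45033.69623
D_4 = 50257.60499
Terminal value at year 4: TV = D_4×(1+g_2)/(r−g_2) = 52971.51566/0.044 = 1203898.08324
P_0 = D_1/(1+r)^1 + D_2/(1+r)^2 + D_3/(1+r)^3 + D_4/(1+r)^4 + TV/(1+r)^4
    = 32931.14754 + 33471.00242 + 34019.70738 + 34577.40750 + 828286.07959 = 963285.34443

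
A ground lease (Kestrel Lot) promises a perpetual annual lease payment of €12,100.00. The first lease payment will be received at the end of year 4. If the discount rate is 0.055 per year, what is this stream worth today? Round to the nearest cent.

Value at end of year 3: C / r = €12,100.00 / 0.055 = €220,000.0000
Discount to today: PV = €220,000.0000 / (1 + 0.055)^3 = €220,000.0000 / 1.174241 = €187,355.01

€187355.01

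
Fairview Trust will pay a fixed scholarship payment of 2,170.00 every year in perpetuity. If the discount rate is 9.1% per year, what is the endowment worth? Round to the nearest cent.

23846.15

Level perpetuity: PV = C / r = 2,170.00 / 0.091 = 23,846.15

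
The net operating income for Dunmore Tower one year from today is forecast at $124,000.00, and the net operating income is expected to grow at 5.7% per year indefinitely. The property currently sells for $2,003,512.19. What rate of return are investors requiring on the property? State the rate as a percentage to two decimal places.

11.89%

P = D₁/(r − g) ⇒ r = D₁/P + g = $124,000.0000/$2,003,512.19 + 0.057 = 0.061891 + 0.057 = 0.118891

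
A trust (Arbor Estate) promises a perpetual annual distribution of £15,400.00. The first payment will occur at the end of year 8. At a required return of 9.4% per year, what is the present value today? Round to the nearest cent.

£87351.75

Value at end of year 7: C / r = £15,400.00 / 0.094 = £163,829.7872
Discount to today: PV = £163,829.7872 / (1 + 0.094)^7 = £163,829.7872 / 1.875518 = £87,351.75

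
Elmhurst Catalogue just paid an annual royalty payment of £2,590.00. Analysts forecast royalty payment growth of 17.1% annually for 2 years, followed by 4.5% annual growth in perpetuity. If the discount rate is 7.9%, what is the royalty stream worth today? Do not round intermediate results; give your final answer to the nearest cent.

D_1 = 3032.89000
D_2 = 3551.51419
Terminal value at year 2: TV = D_2×(1+g_2)/(r−g_2) = 3711.33233/0.034 = 109156.83319
P_0 = D_1/(1+r)^1 + D_2/(1+r)^2 + TV/(1+r)^2
    = 2810.83411 + 3050.49744 + 93757.93602 = 99619.26757

£99619.27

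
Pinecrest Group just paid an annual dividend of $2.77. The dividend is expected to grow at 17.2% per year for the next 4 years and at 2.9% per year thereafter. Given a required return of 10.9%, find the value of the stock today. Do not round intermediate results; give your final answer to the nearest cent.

$57.19

D_1 = 3.24644
D_2 = 3.80483
D_3 = 4.45926
D_4 = 5.22625
Terminal value at year 4: TV = D_4×(1+g_2)/(r−g_2) = 5.37781/0.08 = 67.22265
P_0 = D_1/(1+r)^1 + D_2/(1+r)^2 + D_3/(1+r)^3 + D_4/(1+r)^4 + TV/(1+r)^4
    = 2.92736 + 3.09366 + 3.26940 + 3.45513 + 44.44157 = 57.18711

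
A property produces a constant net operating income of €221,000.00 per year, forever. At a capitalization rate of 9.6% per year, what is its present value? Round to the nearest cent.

Level perpetuity: PV = C / r = €221,000.00 / 0.096 = €2,302,083.33

€2302083.33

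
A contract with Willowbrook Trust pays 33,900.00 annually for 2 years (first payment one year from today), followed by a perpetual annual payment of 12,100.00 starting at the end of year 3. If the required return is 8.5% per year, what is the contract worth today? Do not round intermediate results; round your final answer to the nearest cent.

180963.23

PV of 2-year annuity: 33,900.00 × [1 − (1+0.085)^−2] / 0.085 = 60040.77385
Perpetuity value at year 2: 12,100.00 / 0.085 = 142352.94118
PV of perpetuity: 142352.94118 / (1+0.085)^2 = 120922.45847
Total PV = 60040.77385 + 120922.45847 = 180963.23233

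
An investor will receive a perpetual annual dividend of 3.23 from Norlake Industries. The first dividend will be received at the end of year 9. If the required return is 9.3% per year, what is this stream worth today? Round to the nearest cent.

17.05

Value at end of year 8: C / r = 3.23 / 0.093 = 34.7312
Discount to today: PV = 34.7312 / (1 + 0.093)^8 = 34.7312 / 2.036861 = 17.05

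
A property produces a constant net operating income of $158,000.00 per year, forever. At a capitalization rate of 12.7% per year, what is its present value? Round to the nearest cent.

Level perpetuity: PV = C / r = $158,000.00 / 0.127 = $1,244,094.49

$1244094.49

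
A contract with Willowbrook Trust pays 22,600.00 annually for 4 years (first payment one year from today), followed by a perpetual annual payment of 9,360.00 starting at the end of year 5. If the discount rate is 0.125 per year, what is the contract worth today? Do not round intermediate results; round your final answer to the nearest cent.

PV of 4-year annuity: 22,600.00 × [1 − (1+0.125)^−4] / 0.125 = 67927.45008
Perpetuity value at year 4: 9,360.00 / 0.125 = 74880.00000
PV of perpetuity: 74880.00000 / (1+0.125)^4 = 46747.21536
Total PV = 67927.45008 + 46747.21536 = 114674.66545

114674.67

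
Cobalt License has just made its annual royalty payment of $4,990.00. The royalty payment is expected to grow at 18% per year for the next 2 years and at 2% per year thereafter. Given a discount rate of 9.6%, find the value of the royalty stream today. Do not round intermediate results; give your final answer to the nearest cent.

$88786.73

D_1 = 5888.20000
D_2 = 6948.07600
Terminal value at year 2: TV = D_2×(1+g_2)/(r−g_2) = 7087.03752/0.076 = 93250.49368
P_0 = D_1/(1+r)^1 + D_2/(1+r)^2 + TV/(1+r)^2
    = 5372.44526 + 5784.20201 + 77630.07959 = 88786.72685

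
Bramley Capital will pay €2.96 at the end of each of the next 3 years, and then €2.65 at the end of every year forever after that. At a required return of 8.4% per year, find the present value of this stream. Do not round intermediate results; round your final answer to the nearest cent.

PV of 3-year annuity: €2.96 × [1 − (1+0.084)^−3] / 0.084 = 7.57348
Perpetuity value at year 3: €2.65 / 0.084 = 31.54762
PV of perpetuity: 31.54762 / (1+0.084)^3 = 24.76730
Total PV = 7.57348 + 24.76730 = 32.34079

€32.34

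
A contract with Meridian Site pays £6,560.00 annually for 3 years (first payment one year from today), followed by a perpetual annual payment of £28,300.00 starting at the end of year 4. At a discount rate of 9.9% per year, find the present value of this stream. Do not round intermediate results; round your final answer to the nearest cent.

PV of 3-year annuity: £6,560.00 × [1 − (1+0.099)^−3] / 0.099 = 16342.51237
Perpetuity value at year 3: £28,300.00 / 0.099 = 285858.58586
PV of perpetuity: 285858.58586 / (1+0.099)^3 = 215356.58889
Total PV = 16342.51237 + 215356.58889 = 231699.10126

£231699.10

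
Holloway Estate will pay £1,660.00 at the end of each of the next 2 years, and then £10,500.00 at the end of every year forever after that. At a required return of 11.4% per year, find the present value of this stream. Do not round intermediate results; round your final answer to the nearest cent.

PV of 2-year annuity: £1,660.00 × [1 − (1+0.114)^−2] / 0.114 = 2827.76093
Perpetuity value at year 2: £10,500.00 / 0.114 = 92105.26316
PV of perpetuity: 92105.26316 / (1+0.114)^2 = 74218.82356
Total PV = 2827.76093 + 74218.82356 = 77046.58448

£77046.58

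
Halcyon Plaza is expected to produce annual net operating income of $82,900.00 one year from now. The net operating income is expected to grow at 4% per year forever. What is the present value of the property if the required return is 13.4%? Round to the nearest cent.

$881914.89

Growing perpetuity: P = D₁ / (r − g) = $82,900.0000 / (0.134 − 0.04) = $881,914.89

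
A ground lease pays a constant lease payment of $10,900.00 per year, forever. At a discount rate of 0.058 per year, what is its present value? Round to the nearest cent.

Level perpetuity: PV = C / r = $10,900.00 / 0.058 = $187,931.03

$187931.03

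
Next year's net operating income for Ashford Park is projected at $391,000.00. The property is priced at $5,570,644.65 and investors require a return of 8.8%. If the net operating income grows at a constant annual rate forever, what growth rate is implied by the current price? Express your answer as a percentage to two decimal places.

1.78%

P = D₁/(r−g) ⇒ g = r − D₁/P = 0.088 − $391,000.00/$5,570,644.65 = 0.017811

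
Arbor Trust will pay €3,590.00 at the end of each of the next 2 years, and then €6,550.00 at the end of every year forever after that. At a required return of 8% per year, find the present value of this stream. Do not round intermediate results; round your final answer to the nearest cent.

€76596.54

PV of 2-year annuity: €3,590.00 × [1 − (1+0.08)^−2] / 0.08 = 6401.92044
Perpetuity value at year 2: €6,550.00 / 0.08 = 81875.00000
PV of perpetuity: 81875.00000 / (1+0.08)^2 = 70194.61591
Total PV = 6401.92044 + 70194.61591 = 76596.53635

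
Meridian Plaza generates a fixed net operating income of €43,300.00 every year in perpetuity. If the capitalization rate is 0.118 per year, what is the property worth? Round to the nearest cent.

€366949.15

Level perpetuity: PV = C / r = €43,300.00 / 0.118 = €366,949.15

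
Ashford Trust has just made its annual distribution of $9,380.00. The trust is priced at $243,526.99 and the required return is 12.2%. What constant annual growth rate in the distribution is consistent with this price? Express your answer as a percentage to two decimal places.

P = D₀(1+g)/(r−g) ⇒ P(r−g) = D₀(1+g) ⇒ g(P+D₀) = P·r − D₀
g = (P·r − D₀)/(P + D₀) = ($243,526.99×0.122 − $9,380.00) / ($243,526.99 + $9,380.00) = 0.080386

8.04%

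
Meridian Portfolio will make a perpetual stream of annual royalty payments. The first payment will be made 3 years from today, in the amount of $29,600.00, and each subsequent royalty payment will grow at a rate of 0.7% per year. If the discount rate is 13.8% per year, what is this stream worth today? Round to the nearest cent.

Value at end of year 2: C₁ / (r − g) = $29,600.00 / (0.138 − 0.007) = $225,954.1985
Discount to today: PV = $225,954.1985 / (1 + 0.138)^2 = $225,954.1985 / 1.295044 = $174,476.08

$174476.08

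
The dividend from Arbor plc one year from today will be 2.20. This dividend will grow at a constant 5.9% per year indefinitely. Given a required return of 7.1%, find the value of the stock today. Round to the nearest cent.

Growing perpetuity: P = D₁ / (r − g) = 2.2000 / (0.071 − 0.059) = 183.33

183.33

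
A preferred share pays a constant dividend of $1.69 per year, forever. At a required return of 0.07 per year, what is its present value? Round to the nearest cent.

$24.14

Level perpetuity: PV = C / r = $1.69 / 0.07 = $24.14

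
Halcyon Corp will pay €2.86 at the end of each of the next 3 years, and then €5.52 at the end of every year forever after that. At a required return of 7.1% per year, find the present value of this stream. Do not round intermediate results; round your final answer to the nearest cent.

PV of 3-year annuity: €2.86 × [1 − (1+0.071)^−3] / 0.071 = 7.49185
Perpetuity value at year 3: €5.52 / 0.071 = 77.74648
PV of perpetuity: 77.74648 / (1+0.071)^3 = 63.28668
Total PV = 7.49185 + 63.28668 = 70.77853

€70.78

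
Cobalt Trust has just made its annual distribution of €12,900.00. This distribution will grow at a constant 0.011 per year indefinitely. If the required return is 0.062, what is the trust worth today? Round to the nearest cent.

D₁ = D₀ × (1 + g) = €12,900.00 × 1.011 = €13,041.9000
Growing perpetuity: P = D₁ / (r − g) = €13,041.9000 / (0.062 − 0.011) = €255,723.53

€255723.53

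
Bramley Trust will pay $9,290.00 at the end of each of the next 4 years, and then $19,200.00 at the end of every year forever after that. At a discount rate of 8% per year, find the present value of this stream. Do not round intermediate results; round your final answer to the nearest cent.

$207176.82

PV of 4-year annuity: $9,290.00 × [1 − (1+0.08)^−4] / 0.08 = 30769.65834
Perpetuity value at year 4: $19,200.00 / 0.08 = 240000.00000
PV of perpetuity: 240000.00000 / (1+0.08)^4 = 176407.16467
Total PV = 30769.65834 + 176407.16467 = 207176.82302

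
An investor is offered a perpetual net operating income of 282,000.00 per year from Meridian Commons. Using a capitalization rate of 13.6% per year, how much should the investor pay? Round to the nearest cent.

2073529.41

Level perpetuity: PV = C / r = 282,000.00 / 0.136 = 2,073,529.41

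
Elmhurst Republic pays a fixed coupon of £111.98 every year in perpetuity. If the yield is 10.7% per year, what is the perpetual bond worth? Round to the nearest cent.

Level perpetuity: PV = C / r = £111.98 / 0.107 = £1,046.54

£1046.54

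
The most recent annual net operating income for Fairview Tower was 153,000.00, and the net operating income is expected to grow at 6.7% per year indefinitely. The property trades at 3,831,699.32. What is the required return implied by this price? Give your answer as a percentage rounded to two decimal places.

D₁ = 153,000.00 × 1.067 = 163,251.0000
P = D₁/(r − g) ⇒ r = D₁/P + g = 163,251.0000/3,831,699.32 + 0.067 = 0.042605 + 0.067 = 0.109605

10.96%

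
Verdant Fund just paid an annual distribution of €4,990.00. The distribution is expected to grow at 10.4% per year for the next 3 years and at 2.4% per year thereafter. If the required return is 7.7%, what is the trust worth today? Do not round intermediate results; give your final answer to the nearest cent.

D_1 = 5508.96000
D_2 = 6081.89184
D_3 = 6714.40859
Terminal value at year 3: TV = D_3×(1+g_2)/(r−g_2) = 6875.55440/0.053 = 129727.44146
P_0 = D_1/(1+r)^1 + D_2/(1+r)^2 + D_3/(1+r)^3 + TV/(1+r)^3
    = 5115.09749 + 5243.33113 + 5374.77955 + 103844.79730 = 119578.00548

€119578.01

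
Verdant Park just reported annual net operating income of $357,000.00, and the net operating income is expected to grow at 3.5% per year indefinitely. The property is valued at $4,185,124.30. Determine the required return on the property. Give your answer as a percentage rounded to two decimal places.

D₁ = $357,000.00 × 1.035 = $369,495.0000
P = D₁/(r − g) ⇒ r = D₁/P + g = $369,495.0000/$4,185,124.30 + 0.035 = 0.088288 + 0.035 = 0.123288

12.33%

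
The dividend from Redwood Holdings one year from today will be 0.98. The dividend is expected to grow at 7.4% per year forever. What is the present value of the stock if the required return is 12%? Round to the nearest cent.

21.30

Growing perpetuity: P = D₁ / (r − g) = 0.9800 / (0.12 − 0.074) = 21.30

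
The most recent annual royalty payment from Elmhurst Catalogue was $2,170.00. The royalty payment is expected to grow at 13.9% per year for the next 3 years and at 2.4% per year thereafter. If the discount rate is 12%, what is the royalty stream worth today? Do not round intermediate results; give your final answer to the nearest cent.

$31078.15

D_1 = 2471.63000
D_2 = 2815.18657
D_3 = 3206.49750
Terminal value at year 3: TV = D_3×(1+g_2)/(r−g_2) = 3283.45344/0.096 = 34202.64003
P_0 = D_1/(1+r)^1 + D_2/(1+r)^2 + D_3/(1+r)^3 + TV/(1+r)^3
    = 2206.81250 + 2244.24950 + 2282.32159 + 24344.76360 = 31078.14718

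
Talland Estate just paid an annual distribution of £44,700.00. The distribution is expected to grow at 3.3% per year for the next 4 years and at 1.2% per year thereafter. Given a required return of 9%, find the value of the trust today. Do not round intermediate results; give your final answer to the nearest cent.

£624446.23

D_1 = 46175.10000
D_2 = 47698.87830
D_3 = 49272.94128
D_4 = 50898.94835
Terminal value at year 4: TV = D_4×(1+g_2)/(r−g_2) = 51509.73573/0.078 = 660381.22726
P_0 = D_1/(1+r)^1 + D_2/(1+r)^2 + D_3/(1+r)^3 + D_4/(1+r)^4 + TV/(1+r)^4
    = 42362.47706 + 40147.19157 + 38047.75127 + 36058.09823 + 467830.71031 = 624446.22844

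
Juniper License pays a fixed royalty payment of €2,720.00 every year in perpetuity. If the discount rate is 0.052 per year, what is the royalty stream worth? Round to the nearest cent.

Level perpetuity: PV = C / r = €2,720.00 / 0.052 = €52,307.69

€52307.69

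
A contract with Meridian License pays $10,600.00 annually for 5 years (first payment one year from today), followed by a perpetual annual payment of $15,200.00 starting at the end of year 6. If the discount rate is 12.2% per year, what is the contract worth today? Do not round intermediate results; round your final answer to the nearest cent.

$108090.02

PV of 5-year annuity: $10,600.00 × [1 − (1+0.122)^−5] / 0.122 = 38022.06335
Perpetuity value at year 5: $15,200.00 / 0.122 = 124590.16393
PV of perpetuity: 124590.16393 / (1+0.122)^5 = 70067.95989
Total PV = 38022.06335 + 70067.95989 = 108090.02324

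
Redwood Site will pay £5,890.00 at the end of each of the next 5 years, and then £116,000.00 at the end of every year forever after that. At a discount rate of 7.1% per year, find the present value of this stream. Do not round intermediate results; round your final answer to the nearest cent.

£1183536.34

PV of 5-year annuity: £5,890.00 × [1 − (1+0.071)^−5] / 0.071 = 24085.63776
Perpetuity value at year 5: £116,000.00 / 0.071 = 1633802.81690
PV of perpetuity: 1633802.81690 / (1+0.071)^5 = 1159450.69798
Total PV = 24085.63776 + 1159450.69798 = 1183536.33574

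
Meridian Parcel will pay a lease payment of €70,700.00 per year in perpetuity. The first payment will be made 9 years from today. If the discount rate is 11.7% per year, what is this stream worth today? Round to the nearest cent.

€249349.31

Value at end of year 8: C / r = €70,700.00 / 0.117 = €604,273.5043
Discount to today: PV = €604,273.5043 / (1 + 0.117)^8 = €604,273.5043 / 2.423402 = €249,349.31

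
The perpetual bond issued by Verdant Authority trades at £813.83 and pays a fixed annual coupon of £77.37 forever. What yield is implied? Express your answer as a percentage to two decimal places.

P = C/r ⇒ r = C/P = £77.37/£813.83 = 0.095069

9.51%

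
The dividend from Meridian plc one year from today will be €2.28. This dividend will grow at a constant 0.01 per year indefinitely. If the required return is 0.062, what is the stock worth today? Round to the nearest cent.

Growing perpetuity: P = D₁ / (r − g) = €2.2800 / (0.062 − 0.01) = €43.85

€43.85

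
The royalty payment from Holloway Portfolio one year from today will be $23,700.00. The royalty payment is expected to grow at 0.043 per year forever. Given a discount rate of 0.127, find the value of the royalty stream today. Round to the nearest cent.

$282142.86

Growing perpetuity: P = D₁ / (r − g) = $23,700.0000 / (0.127 − 0.043) = $282,142.86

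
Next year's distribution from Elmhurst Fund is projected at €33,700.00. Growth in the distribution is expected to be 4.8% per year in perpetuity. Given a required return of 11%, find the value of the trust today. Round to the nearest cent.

Growing perpetuity: P = D₁ / (r − g) = €33,700.0000 / (0.11 − 0.048) = €543,548.39

€543548.39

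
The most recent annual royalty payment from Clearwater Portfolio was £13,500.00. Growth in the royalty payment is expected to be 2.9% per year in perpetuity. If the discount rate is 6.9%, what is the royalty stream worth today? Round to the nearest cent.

£347287.50

D₁ = D₀ × (1 + g) = £13,500.00 × 1.029 = £13,891.5000
Growing perpetuity: P = D₁ / (r − g) = £13,891.5000 / (0.069 − 0.029) = £347,287.50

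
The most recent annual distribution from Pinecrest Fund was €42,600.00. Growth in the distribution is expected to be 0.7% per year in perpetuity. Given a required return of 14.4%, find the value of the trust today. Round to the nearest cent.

D₁ = D₀ × (1 + g) = €42,600.00 × 1.007 = €42,898.2000
Growing perpetuity: P = D₁ / (r − g) = €42,898.2000 / (0.144 − 0.007) = €313,125.55

€313125.55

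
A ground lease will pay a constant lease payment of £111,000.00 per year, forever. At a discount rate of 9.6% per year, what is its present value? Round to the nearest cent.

£1156250.00

Level perpetuity: PV = C / r = £111,000.00 / 0.096 = £1,156,250.00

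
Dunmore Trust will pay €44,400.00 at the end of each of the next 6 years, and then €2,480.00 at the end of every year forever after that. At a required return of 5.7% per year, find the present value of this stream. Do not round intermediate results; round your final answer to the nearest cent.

€251600.35

PV of 6-year annuity: €44,400.00 × [1 − (1+0.057)^−6] / 0.057 = 220402.33992
Perpetuity value at year 6: €2,480.00 / 0.057 = 43508.77193
PV of perpetuity: 43508.77193 / (1+0.057)^6 = 31198.01060
Total PV = 220402.33992 + 31198.01060 = 251600.35052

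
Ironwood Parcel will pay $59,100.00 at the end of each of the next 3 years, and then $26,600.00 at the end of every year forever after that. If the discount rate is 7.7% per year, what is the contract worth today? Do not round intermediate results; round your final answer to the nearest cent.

PV of 3-year annuity: $59,100.00 × [1 − (1+0.077)^−3] / 0.077 = 153134.67618
Perpetuity value at year 3: $26,600.00 / 0.077 = 345454.54545
PV of perpetuity: 345454.54545 / (1+0.077)^3 = 276530.98562
Total PV = 153134.67618 + 276530.98562 = 429665.66180

$429665.66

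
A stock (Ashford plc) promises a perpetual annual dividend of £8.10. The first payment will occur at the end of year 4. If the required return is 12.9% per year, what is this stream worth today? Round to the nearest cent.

Value at end of year 3: C / r = £8.10 / 0.129 = £62.7907
Discount to today: PV = £62.7907 / (1 + 0.129)^3 = £62.7907 / 1.439070 = £43.63

£43.63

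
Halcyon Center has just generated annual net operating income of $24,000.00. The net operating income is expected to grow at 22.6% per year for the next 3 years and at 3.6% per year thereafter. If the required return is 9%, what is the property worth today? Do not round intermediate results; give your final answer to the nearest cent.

$746700.95

D_1 = 29424.00000
D_2 = 36073.82400
D_3 = 44226.50822
Terminal value at year 3: TV = D_3×(1+g_2)/(r−g_2) = 45818.66252/0.054 = 848493.75037
P_0 = D_1/(1+r)^1 + D_2/(1+r)^2 + D_3/(1+r)^3 + TV/(1+r)^3
    = 26994.49541 + 30362.61594 + 34150.97903 + 655192.85697 = 746700.94736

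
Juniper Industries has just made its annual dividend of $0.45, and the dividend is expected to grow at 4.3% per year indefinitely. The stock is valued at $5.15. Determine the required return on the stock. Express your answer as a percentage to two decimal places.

13.41%

D₁ = $0.45 × 1.043 = $0.4694
P = D₁/(r − g) ⇒ r = D₁/P + g = $0.4694/$5.15 + 0.043 = 0.091136 + 0.043 = 0.134136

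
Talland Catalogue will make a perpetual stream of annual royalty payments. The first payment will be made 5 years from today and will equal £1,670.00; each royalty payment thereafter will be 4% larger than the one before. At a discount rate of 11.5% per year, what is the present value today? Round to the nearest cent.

£14406.41

Value at end of year 4: C₁ / (r − g) = £1,670.00 / (0.115 − 0.04) = £22,266.6667
Discount to today: PV = £22,266.6667 / (1 + 0.115)^4 = £22,266.6667 / 1.545608 = £14,406.41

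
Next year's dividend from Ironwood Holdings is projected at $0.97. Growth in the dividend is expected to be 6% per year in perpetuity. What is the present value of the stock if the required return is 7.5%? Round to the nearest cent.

Growing perpetuity: P = D₁ / (r − g) = $0.9700 / (0.075 − 0.06) = $64.67

$64.67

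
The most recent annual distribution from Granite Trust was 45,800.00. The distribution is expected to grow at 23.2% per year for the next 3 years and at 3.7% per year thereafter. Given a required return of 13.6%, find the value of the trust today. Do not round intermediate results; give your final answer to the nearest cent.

773894.72

D_1 = 56425.60000
D_2 = 69516.33920
D_3 = 85644.12989
Terminal value at year 3: TV = D_3×(1+g_2)/(r−g_2) = 88812.96270/0.099 = 897100.63334
P_0 = D_1/(1+r)^1 + D_2/(1+r)^2 + D_3/(1+r)^3 + TV/(1+r)^3
    = 49670.42254 + 53867.92303 + 58420.14188 + 611936.23362 = 773894.72107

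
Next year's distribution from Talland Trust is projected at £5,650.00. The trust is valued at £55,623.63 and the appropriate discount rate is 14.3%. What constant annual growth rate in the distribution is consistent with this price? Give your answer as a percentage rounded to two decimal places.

P = D₁/(r−g) ⇒ g = r − D₁/P = 0.143 − £5,650.00/£55,623.63 = 0.041424

4.14%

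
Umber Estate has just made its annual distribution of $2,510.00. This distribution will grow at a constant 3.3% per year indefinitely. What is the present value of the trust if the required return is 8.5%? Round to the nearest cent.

$49862.12

D₁ = D₀ × (1 + g) = $2,510.00 × 1.033 = $2,592.8300
Growing perpetuity: P = D₁ / (r − g) = $2,592.8300 / (0.085 − 0.033) = $49,862.12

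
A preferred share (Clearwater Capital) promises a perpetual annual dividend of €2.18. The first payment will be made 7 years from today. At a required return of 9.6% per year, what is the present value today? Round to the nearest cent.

Value at end of year 6: C / r = €2.18 / 0.096 = €22.7083
Discount to today: PV = €22.7083 / (1 + 0.096)^6 = €22.7083 / 1.733258 = €13.10

€13.10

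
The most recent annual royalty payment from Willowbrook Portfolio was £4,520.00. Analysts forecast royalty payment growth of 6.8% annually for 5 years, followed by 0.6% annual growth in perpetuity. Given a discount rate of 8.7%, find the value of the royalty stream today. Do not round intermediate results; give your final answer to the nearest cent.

D_1 = 4827.36000
D_2 = 5155.62048
D_3 = 5506.20267
D_4 = 5880.62445
D_5 = 6280.50692
Terminal value at year 5: TV = D_5×(1+g_2)/(r−g_2) = 6318.18996/0.081 = 78002.34517
P_0 = D_1/(1+r)^1 + D_2/(1+r)^2 + D_3/(1+r)^3 + D_4/(1+r)^4 + D_5/(1+r)^5 + TV/(1+r)^5
    = 4440.99356 + 4363.36810 + 4287.09947 + 4212.16397 + 4138.53829 + 51399.62372 = 72841.78712

£72841.79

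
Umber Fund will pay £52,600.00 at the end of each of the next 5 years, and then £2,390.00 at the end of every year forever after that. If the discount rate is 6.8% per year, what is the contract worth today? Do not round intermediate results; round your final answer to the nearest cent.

PV of 5-year annuity: £52,600.00 × [1 − (1+0.068)^−5] / 0.068 = 216830.24922
Perpetuity value at year 5: £2,390.00 / 0.068 = 35147.05882
PV of perpetuity: 35147.05882 / (1+0.068)^5 = 25294.88590
Total PV = 216830.24922 + 25294.88590 = 242125.13513

£242125.14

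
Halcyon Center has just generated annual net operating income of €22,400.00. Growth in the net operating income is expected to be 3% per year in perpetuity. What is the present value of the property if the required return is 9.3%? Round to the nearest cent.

D₁ = D₀ × (1 + g) = €22,400.00 × 1.03 = €23,072.0000
Growing perpetuity: P = D₁ / (r − g) = €23,072.0000 / (0.093 − 0.03) = €366,222.22

€366222.22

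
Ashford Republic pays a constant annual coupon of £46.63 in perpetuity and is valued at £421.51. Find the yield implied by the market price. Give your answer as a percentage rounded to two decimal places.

P = C/r ⇒ r = C/P = £46.63/£421.51 = 0.110626

11.06%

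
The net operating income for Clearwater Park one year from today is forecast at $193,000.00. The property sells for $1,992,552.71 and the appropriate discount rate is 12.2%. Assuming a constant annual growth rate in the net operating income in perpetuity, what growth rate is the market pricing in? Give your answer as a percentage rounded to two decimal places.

2.51%

P = D₁/(r−g) ⇒ g = r − D₁/P = 0.122 − $193,000.00/$1,992,552.71 = 0.025139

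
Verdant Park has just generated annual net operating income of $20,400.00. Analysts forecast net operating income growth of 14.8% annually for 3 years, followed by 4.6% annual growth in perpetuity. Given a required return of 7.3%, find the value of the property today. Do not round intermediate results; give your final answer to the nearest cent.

$1038047.93

D_1 = 23419.20000
D_2 = 26885.24160
D_3 = 30864.25736
Terminal value at year 3: TV = D_3×(1+g_2)/(r−g_2) = 32284.01320/0.027 = 1195704.19242
P_0 = D_1/(1+r)^1 + D_2/(1+r)^2 + D_3/(1+r)^3 + TV/(1+r)^3
    = 21825.90867 + 23351.48476 + 24983.69479 + 967886.84252 = 1038047.93073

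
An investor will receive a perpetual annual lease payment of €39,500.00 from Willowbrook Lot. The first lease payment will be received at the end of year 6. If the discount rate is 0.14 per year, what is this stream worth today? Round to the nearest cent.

Value at end of year 5: C / r = €39,500.00 / 0.14 = €282,142.8571
Discount to today: PV = €282,142.8571 / (1 + 0.14)^5 = €282,142.8571 / 1.925415 = €146,536.16

€146536.16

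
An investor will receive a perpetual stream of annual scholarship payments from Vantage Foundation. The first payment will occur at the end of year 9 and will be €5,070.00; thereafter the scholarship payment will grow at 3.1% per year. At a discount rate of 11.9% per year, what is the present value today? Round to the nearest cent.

€23436.06

Value at end of year 8: C₁ / (r − g) = €5,070.00 / (0.119 − 0.031) = €57,613.6364
Discount to today: PV = €57,613.6364 / (1 + 0.119)^8 = €57,613.6364 / 2.458333 = €23,436.06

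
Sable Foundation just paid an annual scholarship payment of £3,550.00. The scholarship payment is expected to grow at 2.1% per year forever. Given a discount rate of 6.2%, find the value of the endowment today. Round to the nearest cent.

D₁ = D₀ × (1 + g) = £3,550.00 × 1.021 = £3,624.5500
Growing perpetuity: P = D₁ / (r − g) = £3,624.5500 / (0.062 − 0.021) = £88,403.66

£88403.66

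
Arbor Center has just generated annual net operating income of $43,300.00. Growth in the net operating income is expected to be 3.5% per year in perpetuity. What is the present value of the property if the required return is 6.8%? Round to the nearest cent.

D₁ = D₀ × (1 + g) = $43,300.00 × 1.035 = $44,815.5000
Growing perpetuity: P = D₁ / (r − g) = $44,815.5000 / (0.068 − 0.035) = $1,358,045.45

$1358045.45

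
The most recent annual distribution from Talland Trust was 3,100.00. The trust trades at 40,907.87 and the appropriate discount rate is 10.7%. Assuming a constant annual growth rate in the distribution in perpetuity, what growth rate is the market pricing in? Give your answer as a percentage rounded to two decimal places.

2.90%

P = D₀(1+g)/(r−g) ⇒ P(r−g) = D₀(1+g) ⇒ g(P+D₀) = P·r − D₀
g = (P·r − D₀)/(P + D₀) = (40,907.87×0.107 − 3,100.00) / (40,907.87 + 3,100.00) = 0.029021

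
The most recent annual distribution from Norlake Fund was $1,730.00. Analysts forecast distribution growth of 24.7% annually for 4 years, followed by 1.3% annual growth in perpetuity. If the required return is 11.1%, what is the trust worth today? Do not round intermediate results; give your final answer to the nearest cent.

$37694.97

D_1 = 2157.31000
D_2 = 2690.16557
D_3 = 3354.63647
D_4 = 4183.23167
Terminal value at year 4: TV = D_4×(1+g_2)/(r−g_2) = 4237.61368/0.098 = 43240.95597
P_0 = D_1/(1+r)^1 + D_2/(1+r)^2 + D_3/(1+r)^3 + D_4/(1+r)^4 + TV/(1+r)^4
    = 1941.77318 + 2179.46998 + 2446.26379 + 2745.71642 + 28381.74220 = 37694.96558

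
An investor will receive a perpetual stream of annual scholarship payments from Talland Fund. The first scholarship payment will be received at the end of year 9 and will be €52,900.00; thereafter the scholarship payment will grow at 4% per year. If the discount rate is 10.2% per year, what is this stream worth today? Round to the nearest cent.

Value at end of year 8: C₁ / (r − g) = €52,900.00 / (0.102 − 0.04) = €853,225.8065
Discount to today: PV = €853,225.8065 / (1 + 0.102)^8 = €853,225.8065 / 2.174967 = €392,293.60

€392293.60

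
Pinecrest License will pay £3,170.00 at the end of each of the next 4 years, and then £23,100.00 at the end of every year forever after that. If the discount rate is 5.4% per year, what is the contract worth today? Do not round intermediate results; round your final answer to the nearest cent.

PV of 4-year annuity: £3,170.00 × [1 − (1+0.054)^−4] / 0.054 = 11136.99974
Perpetuity value at year 4: £23,100.00 / 0.054 = 427777.77778
PV of perpetuity: 427777.77778 / (1+0.054)^4 = 346621.72286
Total PV = 11136.99974 + 346621.72286 = 357758.72260

£357758.72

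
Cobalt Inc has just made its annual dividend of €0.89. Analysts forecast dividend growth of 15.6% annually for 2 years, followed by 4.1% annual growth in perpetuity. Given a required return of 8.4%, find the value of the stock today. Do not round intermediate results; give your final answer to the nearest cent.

D_1 = 1.02884
D_2 = 1.18934
Terminal value at year 2: TV = D_2×(1+g_2)/(r−g_2) = 1.23810/0.043 = 28.79307
P_0 = D_1/(1+r)^1 + D_2/(1+r)^2 + TV/(1+r)^2
    = 0.94911 + 1.01216 + 24.50357 = 26.46484

€26.46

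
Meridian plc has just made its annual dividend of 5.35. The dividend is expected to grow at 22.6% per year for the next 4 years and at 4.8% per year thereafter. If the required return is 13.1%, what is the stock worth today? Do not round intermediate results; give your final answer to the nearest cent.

D_1 = 6.55910
D_2 = 8.04146
D_3 = 9.85883
D_4 = 12.08692
Terminal value at year 4: TV = D_4×(1+g_2)/(r−g_2) = 12.66709/0.083 = 152.61557
P_0 = D_1/(1+r)^1 + D_2/(1+r)^2 + D_3/(1+r)^3 + D_4/(1+r)^4 + TV/(1+r)^4
    = 5.79938 + 6.28651 + 6.81455 + 7.38695 + 93.27139 = 119.55878

119.56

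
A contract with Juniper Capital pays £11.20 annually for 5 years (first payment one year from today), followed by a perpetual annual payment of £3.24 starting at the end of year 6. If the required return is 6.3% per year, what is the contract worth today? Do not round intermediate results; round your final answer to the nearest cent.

PV of 5-year annuity: £11.20 × [1 − (1+0.063)^−5] / 0.063 = 46.79592
Perpetuity value at year 5: £3.24 / 0.063 = 51.42857
PV of perpetuity: 51.42857 / (1+0.063)^5 = 37.89118
Total PV = 46.79592 + 37.89118 = 84.68710

£84.69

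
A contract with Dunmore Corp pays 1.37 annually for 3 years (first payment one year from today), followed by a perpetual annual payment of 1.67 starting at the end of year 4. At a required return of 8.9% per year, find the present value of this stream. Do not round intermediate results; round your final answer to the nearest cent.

PV of 3-year annuity: 1.37 × [1 − (1+0.089)^−3] / 0.089 = 3.47406
Perpetuity value at year 3: 1.67 / 0.089 = 18.76404
PV of perpetuity: 18.76404 / (1+0.089)^3 = 14.52924
Total PV = 3.47406 + 14.52924 = 18.00330

18.00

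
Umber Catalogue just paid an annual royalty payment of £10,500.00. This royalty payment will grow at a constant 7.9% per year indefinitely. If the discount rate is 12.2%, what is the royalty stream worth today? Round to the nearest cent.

£263476.74

D₁ = D₀ × (1 + g) = £10,500.00 × 1.079 = £11,329.5000
Growing perpetuity: P = D₁ / (r − g) = £11,329.5000 / (0.122 − 0.079) = £263,476.74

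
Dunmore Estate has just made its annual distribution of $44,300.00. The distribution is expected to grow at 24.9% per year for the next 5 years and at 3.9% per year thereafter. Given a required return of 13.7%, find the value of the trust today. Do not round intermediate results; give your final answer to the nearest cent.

D_1 = 55330.70000
D_2 = 69108.04430
D_3 = 86315.94733
D_4 = 107808.61822
D_5 = 134652.96415
Terminal value at year 5: TV = D_5×(1+g_2)/(r−g_2) = 139904.42975/0.098 = 1427596.22198
P_0 = D_1/(1+r)^1 + D_2/(1+r)^2 + D_3/(1+r)^3 + D_4/(1+r)^4 + D_5/(1+r)^5 + TV/(1+r)^5
    = 48663.76429 + 53457.38048 + 58723.19104 + 64507.70942 + 70862.03084 + 751282.14330 = 1047496.21937

$1047496.22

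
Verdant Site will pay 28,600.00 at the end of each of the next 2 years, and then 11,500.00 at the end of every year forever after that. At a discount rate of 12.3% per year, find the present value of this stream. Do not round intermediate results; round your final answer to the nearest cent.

122282.28

PV of 2-year annuity: 28,600.00 × [1 − (1+0.123)^−2] / 0.123 = 48145.59018
Perpetuity value at year 2: 11,500.00 / 0.123 = 93495.93496
PV of perpetuity: 93495.93496 / (1+0.123)^2 = 74136.69415
Total PV = 48145.59018 + 74136.69415 = 122282.28433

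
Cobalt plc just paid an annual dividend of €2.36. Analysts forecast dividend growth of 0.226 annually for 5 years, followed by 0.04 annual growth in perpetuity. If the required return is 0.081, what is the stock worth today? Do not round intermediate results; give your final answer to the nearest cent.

D_1 = 2.89336
D_2 = 3.54726
D_3 = 4.34894
D_4 = 5.33180
D_5 = 6.53679
Terminal value at year 5: TV = D_5×(1+g_2)/(r−g_2) = 6.79826/0.041 = 165.81119
P_0 = D_1/(1+r)^1 + D_2/(1+r)^2 + D_3/(1+r)^3 + D_4/(1+r)^4 + D_5/(1+r)^5 + TV/(1+r)^5
    = 2.67656 + 3.03558 + 3.44276 + 3.90455 + 4.42829 + 112.32731 = 129.81505

€129.82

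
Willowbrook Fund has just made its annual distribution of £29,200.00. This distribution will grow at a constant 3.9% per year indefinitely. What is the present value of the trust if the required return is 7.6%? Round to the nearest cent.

D₁ = D₀ × (1 + g) = £29,200.00 × 1.039 = £30,338.8000
Growing perpetuity: P = D₁ / (r − g) = £30,338.8000 / (0.076 − 0.039) = £819,967.57

£819967.57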